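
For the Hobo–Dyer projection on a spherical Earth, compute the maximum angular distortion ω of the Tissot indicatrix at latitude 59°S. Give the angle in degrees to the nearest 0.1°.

48.0°

Hobo–Dyer is a cylindrical equal-area projection with standard parallels at ±37.5°. Cylindrical equal-area (φ₀ = 37.5°): h = cos φ / cos 37.5° along meridians, k = cos 37.5° / cos φ along parallels; h·k = 1.
At 59°: h = 0.6492, k = 1.540; principal scales a = 1.540, b = 0.6492.
sin(ω/2) = (a − b)/(a + b) = 0.8912/2.190 = 0.4070, so ω = 2 arcsin(0.4070) ≈ 48.0°.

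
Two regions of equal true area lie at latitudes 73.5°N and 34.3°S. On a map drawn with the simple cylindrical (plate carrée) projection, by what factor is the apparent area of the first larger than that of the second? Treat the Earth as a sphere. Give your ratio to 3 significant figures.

2.91

In the plate carrée (x = Rλ, y = Rφ), meridians are true-scale (h = 1) and parallels are stretched by k = sec φ.
Areal scale at 73.5°: h·k = 1.000 × 3.521 = 3.521.
Areal scale at 34.3°: h·k = 1.000 × 1.211 = 1.211.
Ratio = 3.521/1.211 ≈ 2.91.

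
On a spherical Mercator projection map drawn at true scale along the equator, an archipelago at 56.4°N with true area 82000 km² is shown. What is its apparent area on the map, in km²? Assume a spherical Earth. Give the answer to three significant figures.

Mercator is conformal, so the point scale is isotropic: h = k = sec φ = 1/cos φ.
Areal scale = k² = sec²φ = 1/cos²(56.4°) = 1/0.5534² = 3.265.
Apparent area = 82000 × 3.265 ≈ 268000 km².

268000 km²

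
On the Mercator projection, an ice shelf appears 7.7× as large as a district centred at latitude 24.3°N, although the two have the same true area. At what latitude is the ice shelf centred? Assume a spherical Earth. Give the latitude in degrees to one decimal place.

On Mercator, (apparent₁)/(apparent₂) = sec²φ₁ / sec²φ₂ when true areas are equal.
cos²φ₂ / cos²φ₁ = 7.7  ⇒  cos φ₁ = cos 24.3° / √7.7 = 0.9114/2.775 = 0.3284.
φ₁ = arccos(0.3284) ≈ 70.8°.

70.8°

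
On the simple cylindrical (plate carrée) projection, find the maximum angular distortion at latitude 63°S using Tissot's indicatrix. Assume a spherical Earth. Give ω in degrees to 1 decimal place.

In the plate carrée (x = Rλ, y = Rφ), meridians are true-scale (h = 1) and parallels are stretched by k = sec φ.
At 63°: h = 1.000, k = 2.203; principal scales a = 2.203, b = 1.000.
sin(ω/2) = (a − b)/(a + b) = 1.203/3.203 = 0.3755, so ω = 2 arcsin(0.3755) ≈ 44.1°.

44.1°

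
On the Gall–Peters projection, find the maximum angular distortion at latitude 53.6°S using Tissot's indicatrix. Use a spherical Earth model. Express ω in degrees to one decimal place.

20.0°

Gall–Peters is a cylindrical equal-area projection with standard parallels at ±45°. For cylindrical equal-area with standard parallel φ₀, h = cos φ / cos φ₀ and k = cos φ₀ / cos φ, so h·k = 1.
At 53.6°: h = 0.8392, k = 1.192; principal scales a = 1.192, b = 0.8392.
sin(ω/2) = (a − b)/(a + b) = 0.3524/2.031 = 0.1735, so ω = 2 arcsin(0.1735) ≈ 20.0°.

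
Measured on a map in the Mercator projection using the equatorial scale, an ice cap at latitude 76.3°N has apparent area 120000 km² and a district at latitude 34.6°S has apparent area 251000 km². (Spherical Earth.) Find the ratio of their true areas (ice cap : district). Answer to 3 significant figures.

0.0396

On Mercator the areal scale is sec²φ, so true area = apparent × cos²φ.
True area of ice cap: 120000 × cos²(76.3°) = 120000 × 0.05609 = 6731 km².
True area of district: 251000 × cos²(34.6°) = 251000 × 0.6776 = 170100 km².
Ratio = 6731 / 170100 ≈ 0.0396.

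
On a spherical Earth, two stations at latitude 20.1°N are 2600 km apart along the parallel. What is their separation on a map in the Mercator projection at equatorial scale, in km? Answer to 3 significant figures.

Mercator is conformal, so the point scale is isotropic: h = k = sec φ = 1/cos φ.
Along the parallel, k = sec 20.1° = 1/0.9391 = 1.065.
Map distance = 2600 × 1.065 ≈ 2770 km.

2770 km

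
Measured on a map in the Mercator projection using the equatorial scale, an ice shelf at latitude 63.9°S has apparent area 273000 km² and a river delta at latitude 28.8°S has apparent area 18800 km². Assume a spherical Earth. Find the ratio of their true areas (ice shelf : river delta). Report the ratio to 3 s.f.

Since Mercator area scale is 1/cos²φ, the true area equals the apparent area multiplied by cos²φ.
True area of ice shelf: 273000 × cos²(63.9°) = 273000 × 0.1935 = 52840 km².
True area of river delta: 18800 × cos²(28.8°) = 18800 × 0.7679 = 14440 km².
Ratio = 52840 / 14440 ≈ 3.66.

3.66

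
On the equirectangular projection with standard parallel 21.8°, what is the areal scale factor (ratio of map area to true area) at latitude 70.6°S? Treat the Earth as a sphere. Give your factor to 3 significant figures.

The equidistant cylindrical projection with φ₀ = 21.8° has h = 1 (meridians true) and k = cos φ₀ / cos φ along parallels.
Areal scale = h·k = 1 × cos φ₀ / cos φ; at 70.6°, h = 1.000, k = 2.795, so h·k = 2.795.

2.80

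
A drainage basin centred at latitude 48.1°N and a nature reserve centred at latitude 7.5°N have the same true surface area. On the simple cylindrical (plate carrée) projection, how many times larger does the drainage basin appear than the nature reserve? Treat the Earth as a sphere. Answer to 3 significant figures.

1.48

For the equirectangular projection with φ₀ = 0 (plate carrée), h = 1 along meridians and k = sec φ along parallels.
Areal scale at 48.1°: h·k = 1.000 × 1.497 = 1.497.
Areal scale at 7.5°: h·k = 1.000 × 1.009 = 1.009.
Ratio = 1.497/1.009 ≈ 1.48.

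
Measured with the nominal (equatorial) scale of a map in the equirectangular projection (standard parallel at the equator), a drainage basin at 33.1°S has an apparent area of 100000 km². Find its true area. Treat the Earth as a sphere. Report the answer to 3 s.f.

83800 km²

In the plate carrée (x = Rλ, y = Rφ), meridians are true-scale (h = 1) and parallels are stretched by k = sec φ.
Areal scale = h·k = 1 × sec φ; at 33.1°, h = 1.000, k = 1.194, so h·k = 1.194.
True area = apparent / (areal scale) = 100000 / 1.194 ≈ 83800 km².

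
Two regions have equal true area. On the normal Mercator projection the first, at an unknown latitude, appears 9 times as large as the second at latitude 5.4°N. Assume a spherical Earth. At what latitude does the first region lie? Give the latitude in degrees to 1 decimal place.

70.6°

On Mercator, (apparent₁)/(apparent₂) = sec²φ₁ / sec²φ₂ when true areas are equal.
cos²φ₂ / cos²φ₁ = 9  ⇒  cos φ₁ = cos 5.4° / √9 = 0.9956/3.000 = 0.3319.
φ₁ = arccos(0.3319) ≈ 70.6°.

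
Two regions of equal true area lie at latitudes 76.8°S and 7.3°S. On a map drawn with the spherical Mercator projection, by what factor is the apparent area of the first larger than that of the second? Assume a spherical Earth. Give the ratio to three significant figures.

On Mercator, area is exaggerated by sec²φ = 1/cos²φ.
At 76.8°: sec²(76.8°) = 1/0.2284² = 19.18.
At 7.3°: sec²(7.3°) = 1/0.9919² = 1.016.
Ratio = 19.18/1.016 = cos²(7.3°)/cos²(76.8°) ≈ 18.9.

18.9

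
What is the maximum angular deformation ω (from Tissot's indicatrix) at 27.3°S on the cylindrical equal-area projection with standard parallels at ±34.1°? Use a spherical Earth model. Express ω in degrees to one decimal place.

Cylindrical equal-area (φ₀ = 34.1°): h = cos φ / cos 34.1° along meridians, k = cos 34.1° / cos φ along parallels; h·k = 1.
At 27.3°: h = 1.073, k = 0.9319; principal scales a = 1.073, b = 0.9319.
sin(ω/2) = (a − b)/(a + b) = 0.1413/2.005 = 0.07046, so ω = 2 arcsin(0.07046) ≈ 8.1°.

8.1°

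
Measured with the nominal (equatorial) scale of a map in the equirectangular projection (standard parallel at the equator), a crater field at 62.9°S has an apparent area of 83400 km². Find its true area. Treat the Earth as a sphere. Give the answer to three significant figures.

Plate carrée maps x = Rλ, y = Rφ. The meridian scale is h = 1 and the parallel scale is k = 1/cos φ = sec φ.
Areal scale = h·k = 1 × sec φ; at 62.9°, h = 1.000, k = 2.195, so h·k = 2.195.
True area = apparent / (areal scale) = 83400 / 2.195 ≈ 38000 km².

38000 km²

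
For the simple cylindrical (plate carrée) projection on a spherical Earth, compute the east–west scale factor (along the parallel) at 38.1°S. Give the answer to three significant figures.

Plate carrée maps x = Rλ, y = Rφ. The meridian scale is h = 1 and the parallel scale is k = 1/cos φ = sec φ.
k = 1/cos 38.1° = 1/0.7869 = 1.271.

1.27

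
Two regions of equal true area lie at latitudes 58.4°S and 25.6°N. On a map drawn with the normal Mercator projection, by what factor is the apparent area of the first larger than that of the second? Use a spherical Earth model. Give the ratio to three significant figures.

2.96

Mercator areal scale is sec²φ.
At 58.4°: sec²(58.4°) = 1/0.5240² = 3.642.
At 25.6°: sec²(25.6°) = 1/0.9018² = 1.230.
Ratio = 3.642/1.230 = cos²(25.6°)/cos²(58.4°) ≈ 2.96.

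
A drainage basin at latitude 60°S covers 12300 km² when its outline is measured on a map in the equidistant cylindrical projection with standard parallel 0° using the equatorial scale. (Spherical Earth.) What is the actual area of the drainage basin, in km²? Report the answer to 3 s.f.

6150 km²

In the plate carrée (x = Rλ, y = Rφ), meridians are true-scale (h = 1) and parallels are stretched by k = sec φ.
Areal scale = h·k = 1 × sec φ; at 60°, h = 1.000, k = 2.000, so h·k = 2.000.
True area = apparent / (areal scale) = 12300 / 2.000 ≈ 6150 km².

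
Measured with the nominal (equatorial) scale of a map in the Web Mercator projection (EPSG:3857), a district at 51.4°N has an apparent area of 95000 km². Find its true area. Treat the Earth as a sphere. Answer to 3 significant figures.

37000 km²

The Mercator projection is conformal; its linear scale factor is the same in every direction and equals sec φ = 1/cos φ.
Areal scale = k² = sec²φ = 1/cos²(51.4°) = 1/0.6239² = 2.569.
True area = apparent / (areal scale) = 95000 / 2.569 ≈ 37000 km².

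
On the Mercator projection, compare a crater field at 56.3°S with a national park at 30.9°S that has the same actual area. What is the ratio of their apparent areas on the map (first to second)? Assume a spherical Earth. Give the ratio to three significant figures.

2.39

Mercator areal scale is sec²φ.
At 56.3°: sec²(56.3°) = 1/0.5548² = 3.248.
At 30.9°: sec²(30.9°) = 1/0.8581² = 1.358.
Ratio = 3.248/1.358 = cos²(30.9°)/cos²(56.3°) ≈ 2.39.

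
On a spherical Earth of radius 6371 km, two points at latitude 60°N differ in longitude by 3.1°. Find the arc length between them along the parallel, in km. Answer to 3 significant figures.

172 km

Arc length along a parallel = R cos φ · Δλ (with Δλ in radians).
= 6371 × cos 60° × (3.1° × π/180) = 6371 × 0.5000 × 0.05411 ≈ 172 km.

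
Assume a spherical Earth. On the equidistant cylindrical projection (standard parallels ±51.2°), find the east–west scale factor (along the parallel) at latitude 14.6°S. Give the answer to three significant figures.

The equidistant cylindrical projection with φ₀ = 51.2° has h = 1 (meridians true) and k = cos φ₀ / cos φ along parallels.
k = cos 51.2° / cos 14.6° = 0.6266/0.9677 = 0.6475.

0.648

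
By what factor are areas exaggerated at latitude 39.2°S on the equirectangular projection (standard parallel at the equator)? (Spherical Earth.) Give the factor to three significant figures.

For the equirectangular projection with φ₀ = 0 (plate carrée), h = 1 along meridians and k = sec φ along parallels.
Areal scale = h·k = 1 × sec φ; at 39.2°, h = 1.000, k = 1.290, so h·k = 1.290.

1.29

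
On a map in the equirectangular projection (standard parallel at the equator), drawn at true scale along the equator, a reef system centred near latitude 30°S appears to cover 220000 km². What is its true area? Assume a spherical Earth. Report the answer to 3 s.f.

191000 km²

For the equirectangular projection with φ₀ = 0 (plate carrée), h = 1 along meridians and k = sec φ along parallels.
Areal scale = h·k = 1 × sec φ; at 30°, h = 1.000, k = 1.155, so h·k = 1.155.
True area = apparent / (areal scale) = 220000 / 1.155 ≈ 191000 km².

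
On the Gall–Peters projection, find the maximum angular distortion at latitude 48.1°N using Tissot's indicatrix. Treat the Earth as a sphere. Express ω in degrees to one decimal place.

Gall–Peters is a cylindrical equal-area projection with standard parallels at ±45°. Cylindrical equal-area (φ₀ = 45°): h = cos φ / cos 45° along meridians, k = cos 45° / cos φ along parallels; h·k = 1.
At 48.1°: h = 0.9445, k = 1.059; principal scales a = 1.059, b = 0.9445.
sin(ω/2) = (a − b)/(a + b) = 0.1144/2.003 = 0.05708, so ω = 2 arcsin(0.05708) ≈ 6.5°.

6.5°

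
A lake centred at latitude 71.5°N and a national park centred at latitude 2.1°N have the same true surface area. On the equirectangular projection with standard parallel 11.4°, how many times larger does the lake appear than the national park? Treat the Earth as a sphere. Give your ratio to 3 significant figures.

With standard parallel φ₀ = 11.4°, the equirectangular projection gives x = Rλ cos φ₀, y = Rφ, so h = 1 and k = cos 11.4° / cos φ.
Areal scale at 71.5°: h·k = 1.000 × 3.089 = 3.089.
Areal scale at 2.1°: h·k = 1.000 × 0.9809 = 0.9809.
Ratio = 3.089/0.9809 ≈ 3.15.

3.15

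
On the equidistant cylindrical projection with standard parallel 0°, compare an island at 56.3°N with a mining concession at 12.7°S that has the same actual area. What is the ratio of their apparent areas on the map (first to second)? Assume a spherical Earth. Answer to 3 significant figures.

For the equirectangular projection with φ₀ = 0 (plate carrée), h = 1 along meridians and k = sec φ along parallels.
Areal scale at 56.3°: h·k = 1.000 × 1.802 = 1.802.
Areal scale at 12.7°: h·k = 1.000 × 1.025 = 1.025.
Ratio = 1.802/1.025 ≈ 1.76.

1.76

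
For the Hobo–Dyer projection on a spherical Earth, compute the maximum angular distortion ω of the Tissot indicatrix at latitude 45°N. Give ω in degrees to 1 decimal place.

13.2°

The Hobo–Dyer projection is cylindrical equal-area with φ₀ = 37.5°. Cylindrical equal-area (φ₀ = 37.5°): h = cos φ / cos 37.5° along meridians, k = cos 37.5° / cos φ along parallels; h·k = 1.
At 45°: h = 0.8913, k = 1.122; principal scales a = 1.122, b = 0.8913.
sin(ω/2) = (a − b)/(a + b) = 0.2307/2.013 = 0.1146, so ω = 2 arcsin(0.1146) ≈ 13.2°.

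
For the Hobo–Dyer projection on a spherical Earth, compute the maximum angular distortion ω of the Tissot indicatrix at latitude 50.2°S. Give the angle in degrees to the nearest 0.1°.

The Hobo–Dyer projection is cylindrical equal-area with φ₀ = 37.5°. A cylindrical equal-area projection with standard parallel φ₀ has meridian scale h = cos φ / cos φ₀ and parallel scale k = cos φ₀ / cos φ (so areas are preserved, h·k = 1).
At 50.2°: h = 0.8068, k = 1.239; principal scales a = 1.239, b = 0.8068.
sin(ω/2) = (a − b)/(a + b) = 0.4326/2.046 = 0.2114, so ω = 2 arcsin(0.2114) ≈ 24.4°.

24.4°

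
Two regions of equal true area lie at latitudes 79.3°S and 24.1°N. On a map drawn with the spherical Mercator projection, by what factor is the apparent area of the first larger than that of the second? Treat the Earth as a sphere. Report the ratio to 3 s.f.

Mercator is conformal with k = sec φ, so areal scale = k² = sec²φ.
At 79.3°: sec²(79.3°) = 1/0.1857² = 29.01.
At 24.1°: sec²(24.1°) = 1/0.9128² = 1.200.
Ratio = 29.01/1.200 = cos²(24.1°)/cos²(79.3°) ≈ 24.2.

24.2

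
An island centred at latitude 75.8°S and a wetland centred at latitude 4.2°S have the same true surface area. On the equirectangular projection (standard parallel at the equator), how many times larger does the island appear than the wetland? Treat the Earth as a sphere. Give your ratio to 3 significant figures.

In the plate carrée (x = Rλ, y = Rφ), meridians are true-scale (h = 1) and parallels are stretched by k = sec φ.
Areal scale at 75.8°: h·k = 1.000 × 4.077 = 4.077.
Areal scale at 4.2°: h·k = 1.000 × 1.003 = 1.003.
Ratio = 4.077/1.003 ≈ 4.07.

4.07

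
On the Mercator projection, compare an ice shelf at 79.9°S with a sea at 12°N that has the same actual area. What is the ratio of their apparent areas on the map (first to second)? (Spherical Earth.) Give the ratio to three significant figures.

Mercator is conformal with k = sec φ, so areal scale = k² = sec²φ.
At 79.9°: sec²(79.9°) = 1/0.1754² = 32.52.
At 12°: sec²(12°) = 1/0.9781² = 1.045.
Ratio = 32.52/1.045 = cos²(12°)/cos²(79.9°) ≈ 31.1.

31.1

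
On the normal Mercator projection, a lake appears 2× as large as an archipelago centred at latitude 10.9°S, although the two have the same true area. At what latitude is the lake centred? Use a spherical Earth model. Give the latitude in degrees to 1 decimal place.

On Mercator, (apparent₁)/(apparent₂) = sec²φ₁ / sec²φ₂ when true areas are equal.
cos²φ₂ / cos²φ₁ = 2  ⇒  cos φ₁ = cos 10.9° / √2 = 0.9820/1.414 = 0.6943.
φ₁ = arccos(0.6943) ≈ 46.0°.

46.0°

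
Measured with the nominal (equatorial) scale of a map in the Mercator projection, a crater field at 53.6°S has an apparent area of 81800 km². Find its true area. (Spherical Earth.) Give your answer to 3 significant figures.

28800 km²

For Mercator, h = k = sec φ (a conformal cylindrical projection has a single point scale, 1/cos φ).
Areal scale = k² = sec²φ = 1/cos²(53.6°) = 1/0.5934² = 2.840.
True area = apparent / (areal scale) = 81800 / 2.840 ≈ 28800 km².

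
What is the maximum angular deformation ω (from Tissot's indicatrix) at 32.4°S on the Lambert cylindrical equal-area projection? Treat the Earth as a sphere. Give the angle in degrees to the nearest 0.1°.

19.3°

The Lambert cylindrical equal-area projection is the cylindrical equal-area projection with its standard parallel at the equator (φ₀ = 0). Cylindrical equal-area (φ₀ = 0°): h = cos φ / cos 0° along meridians, k = cos 0° / cos φ along parallels; h·k = 1.
At 32.4°: h = 0.8443, k = 1.184; principal scales a = 1.184, b = 0.8443.
sin(ω/2) = (a − b)/(a + b) = 0.3400/2.029 = 0.1676, so ω = 2 arcsin(0.1676) ≈ 19.3°.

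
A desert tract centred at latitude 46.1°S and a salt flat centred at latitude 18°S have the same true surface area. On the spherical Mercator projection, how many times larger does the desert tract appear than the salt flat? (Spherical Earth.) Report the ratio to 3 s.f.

On Mercator, area is exaggerated by sec²φ = 1/cos²φ.
At 46.1°: sec²(46.1°) = 1/0.6934² = 2.080.
At 18°: sec²(18°) = 1/0.9511² = 1.106.
Ratio = 2.080/1.106 = cos²(18°)/cos²(46.1°) ≈ 1.88.

1.88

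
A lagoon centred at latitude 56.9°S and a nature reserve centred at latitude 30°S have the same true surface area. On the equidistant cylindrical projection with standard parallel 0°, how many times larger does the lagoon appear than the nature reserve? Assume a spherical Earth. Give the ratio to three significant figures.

1.59

Plate carrée maps x = Rλ, y = Rφ. The meridian scale is h = 1 and the parallel scale is k = 1/cos φ = sec φ.
Areal scale at 56.9°: h·k = 1.000 × 1.831 = 1.831.
Areal scale at 30°: h·k = 1.000 × 1.155 = 1.155.
Ratio = 1.831/1.155 ≈ 1.59.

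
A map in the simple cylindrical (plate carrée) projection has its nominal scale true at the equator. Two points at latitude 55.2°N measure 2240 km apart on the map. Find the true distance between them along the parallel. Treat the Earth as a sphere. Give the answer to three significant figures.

For the equirectangular projection with φ₀ = 0 (plate carrée), h = 1 along meridians and k = sec φ along parallels.
Along the parallel at 55.2°, map distances are exaggerated by k = sec 55.2° = 1.752.
True distance = 2240 / 1.752 = 2240 × cos 55.2° ≈ 1280 km.

1280 km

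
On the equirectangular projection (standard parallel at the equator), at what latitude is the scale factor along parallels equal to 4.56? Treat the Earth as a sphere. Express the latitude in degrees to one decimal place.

Plate carrée: h = 1, k = sec φ along parallels.
sec φ = 4.56  ⇒  cos φ = 0.2193  ⇒  φ ≈ 77.3°.

77.3°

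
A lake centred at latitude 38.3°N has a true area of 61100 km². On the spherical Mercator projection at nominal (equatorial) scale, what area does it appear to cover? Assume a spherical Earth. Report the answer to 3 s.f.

99200 km²

Mercator is conformal, so the point scale is isotropic: h = k = sec φ = 1/cos φ.
Areal scale = k² = sec²φ = 1/cos²(38.3°) = 1/0.7848² = 1.624.
Apparent area = 61100 × 1.624 ≈ 99200 km².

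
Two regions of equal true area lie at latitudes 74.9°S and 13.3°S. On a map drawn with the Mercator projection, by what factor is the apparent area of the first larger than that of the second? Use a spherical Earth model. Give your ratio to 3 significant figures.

14.0

Mercator areal scale is sec²φ.
At 74.9°: sec²(74.9°) = 1/0.2605² = 14.74.
At 13.3°: sec²(13.3°) = 1/0.9732² = 1.056.
Ratio = 14.74/1.056 = cos²(13.3°)/cos²(74.9°) ≈ 14.0.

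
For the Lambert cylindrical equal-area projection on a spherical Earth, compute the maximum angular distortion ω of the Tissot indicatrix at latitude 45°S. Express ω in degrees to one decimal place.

The Lambert cylindrical equal-area projection is the cylindrical equal-area projection with its standard parallel at the equator (φ₀ = 0). For cylindrical equal-area with standard parallel φ₀, h = cos φ / cos φ₀ and k = cos φ₀ / cos φ, so h·k = 1.
At 45°: h = 0.7071, k = 1.414; principal scales a = 1.414, b = 0.7071.
sin(ω/2) = (a − b)/(a + b) = 0.7071/2.121 = 0.3333, so ω = 2 arcsin(0.3333) ≈ 38.9°.

38.9°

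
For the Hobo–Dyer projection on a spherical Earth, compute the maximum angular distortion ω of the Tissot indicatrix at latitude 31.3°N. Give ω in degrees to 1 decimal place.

8.5°

Hobo–Dyer is a cylindrical equal-area projection with standard parallels at ±37.5°. Cylindrical equal-area (φ₀ = 37.5°): h = cos φ / cos 37.5° along meridians, k = cos 37.5° / cos φ along parallels; h·k = 1.
At 31.3°: h = 1.077, k = 0.9285; principal scales a = 1.077, b = 0.9285.
sin(ω/2) = (a − b)/(a + b) = 0.1485/2.006 = 0.07406, so ω = 2 arcsin(0.07406) ≈ 8.5°.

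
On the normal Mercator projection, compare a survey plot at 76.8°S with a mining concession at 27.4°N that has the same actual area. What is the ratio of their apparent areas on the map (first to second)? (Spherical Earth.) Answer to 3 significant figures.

15.1

Mercator areal scale is sec²φ.
At 76.8°: sec²(76.8°) = 1/0.2284² = 19.18.
At 27.4°: sec²(27.4°) = 1/0.8878² = 1.269.
Ratio = 19.18/1.269 = cos²(27.4°)/cos²(76.8°) ≈ 15.1.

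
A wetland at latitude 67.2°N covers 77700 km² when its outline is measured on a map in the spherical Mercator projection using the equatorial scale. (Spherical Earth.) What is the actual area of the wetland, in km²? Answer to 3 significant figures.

The Mercator projection is conformal; its linear scale factor is the same in every direction and equals sec φ = 1/cos φ.
Areal scale = k² = sec²φ = 1/cos²(67.2°) = 1/0.3875² = 6.659.
True area = apparent / (areal scale) = 77700 / 6.659 ≈ 11700 km².

11700 km²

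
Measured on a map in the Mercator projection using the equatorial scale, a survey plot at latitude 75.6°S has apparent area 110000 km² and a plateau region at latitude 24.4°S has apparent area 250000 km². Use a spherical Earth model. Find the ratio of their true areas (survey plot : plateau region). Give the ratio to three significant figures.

0.0328

Mercator's areal exaggeration is sec²φ; hence true area = (apparent area) · cos²φ.
True area of survey plot: 110000 × cos²(75.6°) = 110000 × 0.06185 = 6803 km².
True area of plateau region: 250000 × cos²(24.4°) = 250000 × 0.8293 = 207300 km².
Ratio = 6803 / 207300 ≈ 0.0328.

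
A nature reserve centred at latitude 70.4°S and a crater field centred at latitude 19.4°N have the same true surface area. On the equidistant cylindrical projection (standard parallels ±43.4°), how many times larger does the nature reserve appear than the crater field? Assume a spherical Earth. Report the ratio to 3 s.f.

In the equirectangular projection with standard parallel φ₀ = 43.4° (x = Rλ cos φ₀, y = Rφ), meridians are true-scale (h = 1) and the parallel scale is k = cos φ₀ / cos φ.
Areal scale at 70.4°: h·k = 1.000 × 2.166 = 2.166.
Areal scale at 19.4°: h·k = 1.000 × 0.7703 = 0.7703.
Ratio = 2.166/0.7703 ≈ 2.81.

2.81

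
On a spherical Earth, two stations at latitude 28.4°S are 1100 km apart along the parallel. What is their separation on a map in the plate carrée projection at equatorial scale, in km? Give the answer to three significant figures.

For the equirectangular projection with φ₀ = 0 (plate carrée), h = 1 along meridians and k = sec φ along parallels.
Along the parallel, k = sec 28.4° = 1/0.8796 = 1.137.
Map distance = 1100 × 1.137 ≈ 1250 km.

1250 km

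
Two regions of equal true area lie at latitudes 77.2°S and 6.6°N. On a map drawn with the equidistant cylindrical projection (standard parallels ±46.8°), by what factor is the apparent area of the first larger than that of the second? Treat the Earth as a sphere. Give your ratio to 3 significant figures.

4.48

The equidistant cylindrical projection with φ₀ = 46.8° has h = 1 (meridians true) and k = cos φ₀ / cos φ along parallels.
Areal scale at 77.2°: h·k = 1.000 × 3.090 = 3.090.
Areal scale at 6.6°: h·k = 1.000 × 0.6891 = 0.6891.
Ratio = 3.090/0.6891 ≈ 4.48.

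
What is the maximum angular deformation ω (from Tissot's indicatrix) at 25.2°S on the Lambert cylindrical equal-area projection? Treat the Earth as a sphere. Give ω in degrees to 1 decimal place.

11.4°

The Lambert cylindrical equal-area projection is the cylindrical equal-area projection with its standard parallel at the equator (φ₀ = 0). A cylindrical equal-area projection with standard parallel φ₀ has meridian scale h = cos φ / cos φ₀ and parallel scale k = cos φ₀ / cos φ (so areas are preserved, h·k = 1).
At 25.2°: h = 0.9048, k = 1.105; principal scales a = 1.105, b = 0.9048.
sin(ω/2) = (a − b)/(a + b) = 0.2004/2.010 = 0.09968, so ω = 2 arcsin(0.09968) ≈ 11.4°.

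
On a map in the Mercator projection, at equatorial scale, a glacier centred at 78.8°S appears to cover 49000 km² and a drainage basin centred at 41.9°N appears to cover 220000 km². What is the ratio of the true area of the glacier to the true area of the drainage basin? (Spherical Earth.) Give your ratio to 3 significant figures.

On Mercator the areal scale is sec²φ, so true area = apparent × cos²φ.
True area of glacier: 49000 × cos²(78.8°) = 49000 × 0.03773 = 1849 km².
True area of drainage basin: 220000 × cos²(41.9°) = 220000 × 0.5540 = 121900 km².
Ratio = 1849 / 121900 ≈ 0.0152.

0.0152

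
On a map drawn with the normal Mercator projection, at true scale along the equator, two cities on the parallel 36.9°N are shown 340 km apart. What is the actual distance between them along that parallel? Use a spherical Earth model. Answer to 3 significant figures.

Mercator is conformal, so the point scale is isotropic: h = k = sec φ = 1/cos φ.
Along the parallel at 36.9°, map distances are exaggerated by k = sec 36.9° = 1.250.
True distance = 340 / 1.250 = 340 × cos 36.9° ≈ 272 km.

272 km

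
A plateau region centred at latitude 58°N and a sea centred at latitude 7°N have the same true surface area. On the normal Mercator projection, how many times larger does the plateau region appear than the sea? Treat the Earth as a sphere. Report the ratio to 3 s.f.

Mercator areal scale is sec²φ.
At 58°: sec²(58°) = 1/0.5299² = 3.561.
At 7°: sec²(7°) = 1/0.9925² = 1.015.
Ratio = 3.561/1.015 = cos²(7°)/cos²(58°) ≈ 3.51.

3.51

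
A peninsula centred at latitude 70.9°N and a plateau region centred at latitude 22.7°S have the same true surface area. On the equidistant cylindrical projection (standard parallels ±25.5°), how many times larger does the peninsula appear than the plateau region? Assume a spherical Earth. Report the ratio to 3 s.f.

2.82

The equidistant cylindrical projection with φ₀ = 25.5° has h = 1 (meridians true) and k = cos φ₀ / cos φ along parallels.
Areal scale at 70.9°: h·k = 1.000 × 2.758 = 2.758.
Areal scale at 22.7°: h·k = 1.000 × 0.9784 = 0.9784.
Ratio = 2.758/0.9784 ≈ 2.82.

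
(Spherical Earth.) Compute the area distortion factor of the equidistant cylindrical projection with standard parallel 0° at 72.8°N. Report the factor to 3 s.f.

Plate carrée maps x = Rλ, y = Rφ. The meridian scale is h = 1 and the parallel scale is k = 1/cos φ = sec φ.
Areal scale = h·k = 1 × sec φ; at 72.8°, h = 1.000, k = 3.382, so h·k = 3.382.

3.38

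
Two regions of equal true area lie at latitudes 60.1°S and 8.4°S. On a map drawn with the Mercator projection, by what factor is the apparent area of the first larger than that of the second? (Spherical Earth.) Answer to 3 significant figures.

3.94

Mercator areal scale is sec²φ.
At 60.1°: sec²(60.1°) = 1/0.4985² = 4.024.
At 8.4°: sec²(8.4°) = 1/0.9893² = 1.022.
Ratio = 4.024/1.022 = cos²(8.4°)/cos²(60.1°) ≈ 3.94.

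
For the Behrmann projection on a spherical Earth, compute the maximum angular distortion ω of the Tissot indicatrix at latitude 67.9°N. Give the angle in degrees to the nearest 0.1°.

Behrmann is a cylindrical equal-area projection with standard parallels at ±30°. Cylindrical equal-area (φ₀ = 30°): h = cos φ / cos 30° along meridians, k = cos 30° / cos φ along parallels; h·k = 1.
At 67.9°: h = 0.4344, k = 2.302; principal scales a = 2.302, b = 0.4344.
sin(ω/2) = (a − b)/(a + b) = 1.867/2.736 = 0.6825, so ω = 2 arcsin(0.6825) ≈ 86.1°.

86.1°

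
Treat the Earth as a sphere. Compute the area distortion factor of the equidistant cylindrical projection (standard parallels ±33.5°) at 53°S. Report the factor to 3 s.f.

1.39

The equidistant cylindrical projection with φ₀ = 33.5° has h = 1 (meridians true) and k = cos φ₀ / cos φ along parallels.
Areal scale = h·k = 1 × cos φ₀ / cos φ; at 53°, h = 1.000, k = 1.386, so h·k = 1.386.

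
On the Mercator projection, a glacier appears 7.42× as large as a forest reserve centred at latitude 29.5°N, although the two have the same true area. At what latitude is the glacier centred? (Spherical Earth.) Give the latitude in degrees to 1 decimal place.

71.4°

For equal true areas on Mercator, apparent areas scale as sec²φ, so the ratio is cos²φ₂ / cos²φ₁.
cos²φ₂ / cos²φ₁ = 7.42  ⇒  cos φ₁ = cos 29.5° / √7.42 = 0.8704/2.724 = 0.3195.
φ₁ = arccos(0.3195) ≈ 71.4°.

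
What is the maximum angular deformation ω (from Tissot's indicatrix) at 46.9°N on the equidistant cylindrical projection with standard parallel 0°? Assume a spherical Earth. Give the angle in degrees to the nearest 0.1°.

21.7°

For the equirectangular projection with φ₀ = 0 (plate carrée), h = 1 along meridians and k = sec φ along parallels.
At 46.9°: h = 1.000, k = 1.464; principal scales a = 1.464, b = 1.000.
sin(ω/2) = (a − b)/(a + b) = 0.4635/2.464 = 0.1882, so ω = 2 arcsin(0.1882) ≈ 21.7°.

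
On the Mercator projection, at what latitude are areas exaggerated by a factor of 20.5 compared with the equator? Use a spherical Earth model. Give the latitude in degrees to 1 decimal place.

77.2°

Mercator areal scale is sec²φ.
sec²φ = 20.5  ⇒  cos²φ = 0.04878  ⇒  cos φ = 0.2209.
φ = arccos(0.2209) ≈ 77.2°.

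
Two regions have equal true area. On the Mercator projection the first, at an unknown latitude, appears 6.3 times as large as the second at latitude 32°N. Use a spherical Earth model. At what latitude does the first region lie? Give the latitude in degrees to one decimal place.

70.3°

On Mercator, (apparent₁)/(apparent₂) = sec²φ₁ / sec²φ₂ when true areas are equal.
cos²φ₂ / cos²φ₁ = 6.3  ⇒  cos φ₁ = cos 32° / √6.3 = 0.8480/2.510 = 0.3379.
φ₁ = arccos(0.3379) ≈ 70.3°.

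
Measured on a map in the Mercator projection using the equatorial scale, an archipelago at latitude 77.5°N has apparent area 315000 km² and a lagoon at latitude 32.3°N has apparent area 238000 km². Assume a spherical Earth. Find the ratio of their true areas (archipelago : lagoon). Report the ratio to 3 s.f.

0.0868

Since Mercator area scale is 1/cos²φ, the true area equals the apparent area multiplied by cos²φ.
True area of archipelago: 315000 × cos²(77.5°) = 315000 × 0.04685 = 14760 km².
True area of lagoon: 238000 × cos²(32.3°) = 238000 × 0.7145 = 170000 km².
Ratio = 14760 / 170000 ≈ 0.0868.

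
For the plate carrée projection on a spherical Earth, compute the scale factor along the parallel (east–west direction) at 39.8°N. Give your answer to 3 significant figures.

For the equirectangular projection with φ₀ = 0 (plate carrée), h = 1 along meridians and k = sec φ along parallels.
k = 1/cos 39.8° = 1/0.7683 = 1.302.

1.30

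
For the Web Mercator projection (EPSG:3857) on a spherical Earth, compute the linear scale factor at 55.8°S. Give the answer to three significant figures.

Mercator is conformal, so the point scale is isotropic: h = k = sec φ = 1/cos φ.
k = 1/cos 55.8° = 1/0.5621 = 1.779.

1.78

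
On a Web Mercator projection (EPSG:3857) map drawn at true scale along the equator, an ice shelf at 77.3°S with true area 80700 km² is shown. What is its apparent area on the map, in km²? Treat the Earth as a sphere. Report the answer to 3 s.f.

The Mercator projection is conformal; its linear scale factor is the same in every direction and equals sec φ = 1/cos φ.
Areal scale = k² = sec²φ = 1/cos²(77.3°) = 1/0.2198² = 20.69.
Apparent area = 80700 × 20.69 ≈ 1670000 km².

1670000 km²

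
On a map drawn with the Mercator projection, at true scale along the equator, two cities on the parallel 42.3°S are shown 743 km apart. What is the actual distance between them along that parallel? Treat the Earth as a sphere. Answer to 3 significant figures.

For Mercator, h = k = sec φ (a conformal cylindrical projection has a single point scale, 1/cos φ).
Along the parallel at 42.3°, map distances are exaggerated by k = sec 42.3° = 1.352.
True distance = 743 / 1.352 = 743 × cos 42.3° ≈ 550 km.

550 km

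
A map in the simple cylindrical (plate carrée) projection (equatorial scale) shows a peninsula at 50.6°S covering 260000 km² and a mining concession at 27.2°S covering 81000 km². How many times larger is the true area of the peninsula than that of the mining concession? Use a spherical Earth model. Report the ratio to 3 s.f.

2.29

Plate carrée has h = 1 and k = sec φ, giving areal scale sec φ; true area = (apparent area) · cos φ.
True area of peninsula: 260000 × cos(50.6°) = 260000 × 0.6347 = 165000 km².
True area of mining concession: 81000 × cos(27.2°) = 81000 × 0.8894 = 72040 km².
Ratio = 165000 / 72040 ≈ 2.29.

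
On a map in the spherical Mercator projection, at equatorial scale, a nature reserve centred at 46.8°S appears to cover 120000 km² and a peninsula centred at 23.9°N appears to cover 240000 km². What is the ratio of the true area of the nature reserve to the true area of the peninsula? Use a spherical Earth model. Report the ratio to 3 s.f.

Since Mercator area scale is 1/cos²φ, the true area equals the apparent area multiplied by cos²φ.
True area of nature reserve: 120000 × cos²(46.8°) = 120000 × 0.4686 = 56230 km².
True area of peninsula: 240000 × cos²(23.9°) = 240000 × 0.8359 = 200600 km².
Ratio = 56230 / 200600 ≈ 0.280.

0.280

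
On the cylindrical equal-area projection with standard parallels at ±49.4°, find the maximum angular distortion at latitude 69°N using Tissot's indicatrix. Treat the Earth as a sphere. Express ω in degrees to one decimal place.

Cylindrical equal-area (φ₀ = 49.4°): h = cos φ / cos 49.4° along meridians, k = cos 49.4° / cos φ along parallels; h·k = 1.
At 69°: h = 0.5507, k = 1.816; principal scales a = 1.816, b = 0.5507.
sin(ω/2) = (a − b)/(a + b) = 1.265/2.367 = 0.5346, so ω = 2 arcsin(0.5346) ≈ 64.6°.

64.6°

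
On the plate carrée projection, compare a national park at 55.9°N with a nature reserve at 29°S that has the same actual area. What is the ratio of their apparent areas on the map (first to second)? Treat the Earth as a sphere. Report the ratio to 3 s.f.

1.56

In the plate carrée (x = Rλ, y = Rφ), meridians are true-scale (h = 1) and parallels are stretched by k = sec φ.
Areal scale at 55.9°: h·k = 1.000 × 1.784 = 1.784.
Areal scale at 29°: h·k = 1.000 × 1.143 = 1.143.
Ratio = 1.784/1.143 ≈ 1.56.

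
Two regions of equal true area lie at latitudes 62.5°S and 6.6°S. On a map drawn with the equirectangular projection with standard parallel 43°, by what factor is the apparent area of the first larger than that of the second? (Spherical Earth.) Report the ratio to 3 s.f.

The equidistant cylindrical projection with φ₀ = 43° has h = 1 (meridians true) and k = cos φ₀ / cos φ along parallels.
Areal scale at 62.5°: h·k = 1.000 × 1.584 = 1.584.
Areal scale at 6.6°: h·k = 1.000 × 0.7362 = 0.7362.
Ratio = 1.584/0.7362 ≈ 2.15.

2.15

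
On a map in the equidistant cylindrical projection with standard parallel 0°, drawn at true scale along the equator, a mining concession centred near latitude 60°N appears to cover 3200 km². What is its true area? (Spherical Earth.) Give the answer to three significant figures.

1600 km²

Plate carrée maps x = Rλ, y = Rφ. The meridian scale is h = 1 and the parallel scale is k = 1/cos φ = sec φ.
Areal scale = h·k = 1 × sec φ; at 60°, h = 1.000, k = 2.000, so h·k = 2.000.
True area = apparent / (areal scale) = 3200 / 2.000 ≈ 1600 km².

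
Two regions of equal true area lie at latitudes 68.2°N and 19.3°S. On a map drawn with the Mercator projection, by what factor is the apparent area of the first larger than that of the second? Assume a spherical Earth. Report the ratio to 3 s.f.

On Mercator, area is exaggerated by sec²φ = 1/cos²φ.
At 68.2°: sec²(68.2°) = 1/0.3714² = 7.251.
At 19.3°: sec²(19.3°) = 1/0.9438² = 1.123.
Ratio = 7.251/1.123 = cos²(19.3°)/cos²(68.2°) ≈ 6.46.

6.46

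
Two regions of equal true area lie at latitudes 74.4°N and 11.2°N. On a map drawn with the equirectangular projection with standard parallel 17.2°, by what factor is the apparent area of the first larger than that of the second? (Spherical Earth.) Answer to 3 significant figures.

3.65

The equidistant cylindrical projection with φ₀ = 17.2° has h = 1 (meridians true) and k = cos φ₀ / cos φ along parallels.
Areal scale at 74.4°: h·k = 1.000 × 3.552 = 3.552.
Areal scale at 11.2°: h·k = 1.000 × 0.9738 = 0.9738.
Ratio = 3.552/0.9738 ≈ 3.65.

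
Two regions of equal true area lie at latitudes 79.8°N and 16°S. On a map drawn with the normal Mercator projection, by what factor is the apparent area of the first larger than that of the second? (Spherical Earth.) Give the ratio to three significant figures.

On Mercator, area is exaggerated by sec²φ = 1/cos²φ.
At 79.8°: sec²(79.8°) = 1/0.1771² = 31.89.
At 16°: sec²(16°) = 1/0.9613² = 1.082.
Ratio = 31.89/1.082 = cos²(16°)/cos²(79.8°) ≈ 29.5.

29.5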